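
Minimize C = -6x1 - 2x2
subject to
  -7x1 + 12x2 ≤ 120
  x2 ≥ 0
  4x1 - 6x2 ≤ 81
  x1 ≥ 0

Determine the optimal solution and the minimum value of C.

x1 = 282, x2 = 349/2, minimum C = -2041

Corner points and C = -6x1 - 2x2:
  (282, 349/2) → C = -2041
  (0, 10) → C = -20
  (81/4, 0) → C = -243/2
  (0, 0) → C = 0

The binding constraints are -7x1 + 12x2 = 120 and 4x1 - 6x2 = 81.
Solving simultaneously gives x1 = 282, x2 = 349/2.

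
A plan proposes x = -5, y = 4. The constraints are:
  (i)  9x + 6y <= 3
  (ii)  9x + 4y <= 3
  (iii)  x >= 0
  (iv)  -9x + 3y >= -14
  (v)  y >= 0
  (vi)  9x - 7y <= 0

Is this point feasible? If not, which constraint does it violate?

not feasible — violates (iii)

Constraint (iii): x = -5, which is not ≥ 0. All other constraints are satisfied.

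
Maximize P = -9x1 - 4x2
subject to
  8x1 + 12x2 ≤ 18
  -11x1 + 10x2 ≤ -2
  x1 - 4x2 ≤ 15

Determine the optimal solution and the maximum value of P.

Corner points and P = -9x1 - 4x2:
  (51/53, 91/106) → P = -641/53
  (63/11, -51/22) → P = -465/11
  (-71/17, -163/34) → P = 965/17

x1 = -71/17, x2 = -163/34, maximum P = 965/17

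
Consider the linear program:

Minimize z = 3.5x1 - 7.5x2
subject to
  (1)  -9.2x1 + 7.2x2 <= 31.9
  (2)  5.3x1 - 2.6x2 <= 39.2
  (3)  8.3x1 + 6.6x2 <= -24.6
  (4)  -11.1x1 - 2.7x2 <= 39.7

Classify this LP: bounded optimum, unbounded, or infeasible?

bounded optimum

Feasible corners and z = 3.5x1 - 7.5x2:
  (-6461/2008, 3845/12048) → z = -109679/8032
  (-4133/1164, -1115/10476) → z = -40609/3492
  (4869/1414, -22787/2828) → z = 409971/5656
  (262/4317, -64553/4317) → z = 970129/8634
The feasible region has finitely many vertices and no improving ray; the minimum is -109679/8032 at (-6461/2008, 3845/12048).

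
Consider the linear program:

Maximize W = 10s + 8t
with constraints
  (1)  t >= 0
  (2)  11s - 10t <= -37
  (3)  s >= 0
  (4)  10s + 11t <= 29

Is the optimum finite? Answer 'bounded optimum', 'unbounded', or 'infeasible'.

The boundaries t = 0 and 11s - 10t = -37 meet at (-37/11, 0), but that point violates s ≥ 0. Every candidate vertex is excluded by some other constraint, so the feasible region is empty.

infeasible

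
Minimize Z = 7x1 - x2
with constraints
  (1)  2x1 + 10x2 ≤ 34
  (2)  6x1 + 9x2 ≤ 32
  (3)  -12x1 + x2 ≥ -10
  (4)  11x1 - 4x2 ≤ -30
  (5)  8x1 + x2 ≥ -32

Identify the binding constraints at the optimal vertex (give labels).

Corner points and Z = 7x1 - x2:
  (-82/59, 217/59) → Z = -791/59
  (-59/13, 56/13) → Z = -469/13
  (-158/43, -112/43) → Z = -994/43

The minimum is at (-59/13, 56/13). Substituting into each constraint, equality holds for (1) and (5); the remaining constraints have slack.

(1) and (5)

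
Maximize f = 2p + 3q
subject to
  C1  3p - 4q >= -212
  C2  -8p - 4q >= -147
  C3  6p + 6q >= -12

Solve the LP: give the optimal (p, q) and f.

p = -65/11, q = 2137/44, maximum f = 5891/44

Extreme points and f = 2p + 3q:
  (-65/11, 2137/44) → f = 5891/44
  (-220/7, 206/7) → f = 178/7
  (155/4, -163/4) → f = -179/4

The optimum lies where 3p - 4q = -212 and -8p - 4q = -147.
Solving simultaneously gives p = -65/11, q = 2137/44.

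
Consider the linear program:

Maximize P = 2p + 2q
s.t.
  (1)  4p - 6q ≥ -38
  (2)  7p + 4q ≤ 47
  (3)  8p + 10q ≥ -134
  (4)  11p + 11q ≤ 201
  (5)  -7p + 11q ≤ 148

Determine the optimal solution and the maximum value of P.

p = 65/29, q = 227/29, maximum P = 584/29

Vertices and P = 2p + 2q:
  (65/29, 227/29) → P = 584/29
  (-148/11, -29/11) → P = -354/11
  (503/19, -657/19) → P = -308/19

The binding constraints are 4p - 6q = -38 and 7p + 4q = 47.
Solving simultaneously gives p = 65/29, q = 227/29.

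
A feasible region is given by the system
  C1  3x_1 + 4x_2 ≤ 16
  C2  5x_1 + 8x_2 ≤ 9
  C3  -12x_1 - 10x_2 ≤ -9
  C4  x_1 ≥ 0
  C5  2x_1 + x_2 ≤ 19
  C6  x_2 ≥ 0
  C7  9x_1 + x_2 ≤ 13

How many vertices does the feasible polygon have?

The feasible vertices (each the meet of two boundaries and inside every other half-plane) are:
  (0, 9/8)
  (95/67, 16/67)
  (0, 9/10)
  (3/4, 0)
  (13/9, 0)

5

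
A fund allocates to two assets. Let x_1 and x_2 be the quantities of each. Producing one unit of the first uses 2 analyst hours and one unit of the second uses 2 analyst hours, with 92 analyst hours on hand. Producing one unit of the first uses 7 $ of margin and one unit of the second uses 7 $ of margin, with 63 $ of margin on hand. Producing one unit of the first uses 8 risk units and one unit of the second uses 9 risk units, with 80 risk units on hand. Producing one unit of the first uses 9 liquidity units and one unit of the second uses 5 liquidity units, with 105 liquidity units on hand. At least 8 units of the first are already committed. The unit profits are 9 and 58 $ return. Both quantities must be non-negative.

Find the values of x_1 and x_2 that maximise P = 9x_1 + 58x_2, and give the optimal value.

Corner points and P = 9x_1 + 58x_2:
  (9, 0) → P = 81
  (8, 0) → P = 72
  (8, 1) → P = 130

x_1 = 8, x_2 = 1, maximum P = 130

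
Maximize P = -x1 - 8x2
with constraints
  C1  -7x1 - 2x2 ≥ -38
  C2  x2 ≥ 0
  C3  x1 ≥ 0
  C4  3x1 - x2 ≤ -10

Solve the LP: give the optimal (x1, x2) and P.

x1 = 0, x2 = 10, maximum P = -80

Extreme points and P = -x1 - 8x2:
  (0, 19) → P = -152
  (18/13, 184/13) → P = -1490/13
  (0, 10) → P = -80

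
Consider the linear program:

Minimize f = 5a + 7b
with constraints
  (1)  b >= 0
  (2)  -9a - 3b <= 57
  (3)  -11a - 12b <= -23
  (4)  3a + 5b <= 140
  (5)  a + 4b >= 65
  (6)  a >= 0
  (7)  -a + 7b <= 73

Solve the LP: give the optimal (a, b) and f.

a = 163/11, b = 138/11, minimum f = 1781/11

Feasible corners and f = 5a + 7b:
  (235/7, 55/7) → f = 1560/7
  (615/26, 359/26) → f = 2794/13
  (163/11, 138/11) → f = 1781/11

The binding constraints are a + 4b = 65 and -a + 7b = 73.
Solving simultaneously gives a = 163/11, b = 138/11.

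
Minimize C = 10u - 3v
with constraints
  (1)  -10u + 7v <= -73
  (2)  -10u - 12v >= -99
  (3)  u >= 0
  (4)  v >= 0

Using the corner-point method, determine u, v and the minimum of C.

u = 73/10, v = 0, minimum C = 73

Corner points and C = 10u - 3v:
  (1569/190, 26/19) → C = 1491/19
  (73/10, 0) → C = 73
  (99/10, 0) → C = 99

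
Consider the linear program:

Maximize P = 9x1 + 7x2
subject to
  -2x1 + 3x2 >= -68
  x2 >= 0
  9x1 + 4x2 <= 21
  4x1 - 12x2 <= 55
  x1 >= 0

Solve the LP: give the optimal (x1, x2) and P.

x1 = 0, x2 = 21/4, maximum P = 147/4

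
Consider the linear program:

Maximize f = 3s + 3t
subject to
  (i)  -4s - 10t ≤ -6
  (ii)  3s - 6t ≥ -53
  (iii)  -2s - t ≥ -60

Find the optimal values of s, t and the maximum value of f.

s = 307/15, t = 286/15, maximum f = 593/5

Extreme points and f = 3s + 3t:
  (-247/27, 115/27) → f = -44/3
  (297/8, -57/4) → f = 549/8
  (307/15, 286/15) → f = 593/5

The optimum lies where 3s - 6t = -53 and -2s - t = -60.
Solving simultaneously gives s = 307/15, t = 286/15.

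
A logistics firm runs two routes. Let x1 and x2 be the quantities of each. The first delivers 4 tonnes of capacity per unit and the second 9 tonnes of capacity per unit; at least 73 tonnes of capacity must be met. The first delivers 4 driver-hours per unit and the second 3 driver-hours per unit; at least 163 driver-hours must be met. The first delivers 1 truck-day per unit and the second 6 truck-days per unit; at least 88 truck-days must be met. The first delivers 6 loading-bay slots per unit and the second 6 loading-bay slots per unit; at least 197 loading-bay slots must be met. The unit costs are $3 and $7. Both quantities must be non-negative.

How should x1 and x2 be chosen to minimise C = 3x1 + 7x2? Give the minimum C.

x1 = 34, x2 = 9, minimum C = 165

The feasible region is unbounded (it extends along (0, 1), (1, 0)), but C strictly increases along every unbounded feasible direction, so there is no improving ray and the minimum is attained at a vertex.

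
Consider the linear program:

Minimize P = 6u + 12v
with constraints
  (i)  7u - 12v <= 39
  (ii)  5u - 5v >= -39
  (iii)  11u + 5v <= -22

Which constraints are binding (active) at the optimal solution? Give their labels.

(i) and (ii)

Feasible corners and P = 6u + 12v:
  (-663/25, -468/25) → P = -9594/25
  (-69/167, -583/167) → P = -7410/167
  (-61/16, 319/80) → P = 999/40

The minimum is at (-663/25, -468/25). Substituting into each constraint, equality holds for (i) and (ii); the remaining constraints have slack.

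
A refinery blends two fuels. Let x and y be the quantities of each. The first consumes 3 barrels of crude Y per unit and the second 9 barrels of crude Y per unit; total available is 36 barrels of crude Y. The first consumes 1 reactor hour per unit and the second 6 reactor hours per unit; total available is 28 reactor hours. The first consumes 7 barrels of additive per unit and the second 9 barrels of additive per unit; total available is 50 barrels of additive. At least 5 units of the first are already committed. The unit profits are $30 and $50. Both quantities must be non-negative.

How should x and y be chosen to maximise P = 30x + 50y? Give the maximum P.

x = 5, y = 5/3, maximum P = 700/3

Extreme points and P = 30x + 50y:
  (50/7, 0) → P = 1500/7
  (5, 0) → P = 150
  (5, 5/3) → P = 700/3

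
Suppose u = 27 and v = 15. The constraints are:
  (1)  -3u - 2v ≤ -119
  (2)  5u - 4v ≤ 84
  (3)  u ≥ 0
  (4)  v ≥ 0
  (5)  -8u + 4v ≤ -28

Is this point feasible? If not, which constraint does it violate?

Constraint (1): -3u - 2v = -111, which is not ≤ -119. All other constraints are satisfied.

not feasible — violates (1)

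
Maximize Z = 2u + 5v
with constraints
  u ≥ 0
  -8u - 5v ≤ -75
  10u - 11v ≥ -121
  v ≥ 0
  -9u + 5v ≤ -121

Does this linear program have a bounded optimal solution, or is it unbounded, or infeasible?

unbounded

From the feasible point (1936/49, 2299/49), moving in the direction (11, 10) keeps every constraint satisfied while Z increases without bound.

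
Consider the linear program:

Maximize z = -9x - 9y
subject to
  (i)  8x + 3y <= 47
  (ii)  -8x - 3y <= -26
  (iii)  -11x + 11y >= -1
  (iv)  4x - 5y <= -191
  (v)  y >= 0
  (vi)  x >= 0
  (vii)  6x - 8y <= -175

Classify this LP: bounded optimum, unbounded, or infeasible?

The boundaries 8x + 3y = 47 and 4x - 5y = -191 meet at (-13/2, 33), but that point violates x ≥ 0. Every candidate vertex is excluded by some other constraint, so the feasible region is empty.

infeasible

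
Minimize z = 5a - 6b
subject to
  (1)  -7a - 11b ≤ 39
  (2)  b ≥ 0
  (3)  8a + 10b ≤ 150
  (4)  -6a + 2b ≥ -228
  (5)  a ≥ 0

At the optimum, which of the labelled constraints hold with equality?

(3) and (5)

Vertices and z = 5a - 6b:
  (75/4, 0) → z = 375/4
  (0, 0) → z = 0
  (0, 15) → z = -90

The minimum is at (0, 15). Substituting into each constraint, equality holds for (3) and (5); the remaining constraints have slack.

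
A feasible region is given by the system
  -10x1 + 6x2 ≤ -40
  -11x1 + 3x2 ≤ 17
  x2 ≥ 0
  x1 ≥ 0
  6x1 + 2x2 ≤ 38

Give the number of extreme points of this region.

Pairwise boundary intersections that survive every other constraint:
  (4, 0)
  (11/2, 5/2)
  (19/3, 0)

3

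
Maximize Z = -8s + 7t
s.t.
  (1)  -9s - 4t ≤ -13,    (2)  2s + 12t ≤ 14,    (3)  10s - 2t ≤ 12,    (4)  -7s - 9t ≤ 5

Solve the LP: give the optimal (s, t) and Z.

s = 1, t = 1, maximum Z = -1

The binding constraints are -9s - 4t = -13 and 2s + 12t = 14.
Solving simultaneously gives s = 1, t = 1.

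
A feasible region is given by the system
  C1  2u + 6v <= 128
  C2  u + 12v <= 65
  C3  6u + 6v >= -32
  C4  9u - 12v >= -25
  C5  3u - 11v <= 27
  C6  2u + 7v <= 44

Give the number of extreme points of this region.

Pairwise boundary intersections that survive every other constraint:
  (4, 61/12)
  (73/17, 86/17)
  (-89/21, -23/21)
  (-95/42, -43/14)
  (673/43, 78/43)

5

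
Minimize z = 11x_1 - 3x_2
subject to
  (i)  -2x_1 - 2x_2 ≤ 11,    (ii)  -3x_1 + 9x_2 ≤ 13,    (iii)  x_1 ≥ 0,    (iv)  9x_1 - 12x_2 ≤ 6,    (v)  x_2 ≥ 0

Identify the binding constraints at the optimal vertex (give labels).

Corner points and z = 11x_1 - 3x_2:
  (0, 13/9) → z = -13/3
  (14/3, 3) → z = 127/3
  (0, 0) → z = 0
  (2/3, 0) → z = 22/3

The minimum is at (0, 13/9). Substituting into each constraint, equality holds for (ii) and (iii); the remaining constraints have slack.

(ii) and (iii)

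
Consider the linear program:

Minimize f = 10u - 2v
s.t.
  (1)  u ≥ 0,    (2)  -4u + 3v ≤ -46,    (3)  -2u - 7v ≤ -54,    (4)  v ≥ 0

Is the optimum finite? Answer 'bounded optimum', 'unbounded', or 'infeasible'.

Extreme points and f = 10u - 2v:
  (242/17, 62/17) → f = 2296/17
  (27, 0) → f = 270
The feasible region has finitely many vertices and no improving ray; the minimum is 2296/17 at (242/17, 62/17).

bounded optimum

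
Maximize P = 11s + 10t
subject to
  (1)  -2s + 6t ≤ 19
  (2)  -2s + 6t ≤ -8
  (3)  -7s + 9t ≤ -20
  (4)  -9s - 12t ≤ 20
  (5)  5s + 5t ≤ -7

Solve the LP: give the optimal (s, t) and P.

s = 16/15, t = -37/15, maximum P = -194/15

Vertices and P = 11s + 10t:
  (4/11, -64/33) → P = -508/33
  (37/80, -149/80) → P = -1083/80
  (16/15, -37/15) → P = -194/15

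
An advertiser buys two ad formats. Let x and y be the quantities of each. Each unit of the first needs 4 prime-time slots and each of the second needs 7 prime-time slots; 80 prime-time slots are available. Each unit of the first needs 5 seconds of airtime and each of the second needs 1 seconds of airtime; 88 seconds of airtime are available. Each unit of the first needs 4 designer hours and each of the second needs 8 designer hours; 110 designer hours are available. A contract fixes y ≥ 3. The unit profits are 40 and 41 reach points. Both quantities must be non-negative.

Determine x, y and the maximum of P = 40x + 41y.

x = 59/4, y = 3, maximum P = 713

Corner points and P = 40x + 41y:
  (0, 80/7) → P = 3280/7
  (0, 3) → P = 123
  (59/4, 3) → P = 713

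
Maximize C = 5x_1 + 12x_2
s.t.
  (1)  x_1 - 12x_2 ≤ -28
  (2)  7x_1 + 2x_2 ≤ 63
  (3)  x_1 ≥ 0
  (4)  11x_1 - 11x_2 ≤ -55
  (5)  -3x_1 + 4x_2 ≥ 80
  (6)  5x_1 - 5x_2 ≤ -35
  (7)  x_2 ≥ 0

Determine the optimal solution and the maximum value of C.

x_1 = 0, x_2 = 63/2, maximum C = 378

Corner points and C = 5x_1 + 12x_2:
  (0, 63/2) → C = 378
  (46/17, 749/34) → C = 4724/17
  (0, 20) → C = 240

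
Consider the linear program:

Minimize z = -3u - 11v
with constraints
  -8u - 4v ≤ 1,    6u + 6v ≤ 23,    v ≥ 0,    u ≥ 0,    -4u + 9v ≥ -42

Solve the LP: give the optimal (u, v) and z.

u = 0, v = 23/6, minimum z = -253/6

Vertices and z = -3u - 11v:
  (23/6, 0) → z = -23/2
  (0, 23/6) → z = -253/6
  (0, 0) → z = 0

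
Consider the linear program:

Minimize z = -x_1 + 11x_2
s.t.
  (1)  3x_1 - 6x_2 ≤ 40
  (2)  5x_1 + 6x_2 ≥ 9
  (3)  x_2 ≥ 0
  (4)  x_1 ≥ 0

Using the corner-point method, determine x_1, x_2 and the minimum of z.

Feasible corners and z = -x_1 + 11x_2:
  (40/3, 0) → z = -40/3
  (9/5, 0) → z = -9/5
  (0, 3/2) → z = 33/2
The feasible region is unbounded (it extends along (0, 1), (2, 1)), but z strictly increases along every unbounded feasible direction, so there is no improving ray and the minimum is attained at a vertex.

x_1 = 40/3, x_2 = 0, minimum z = -40/3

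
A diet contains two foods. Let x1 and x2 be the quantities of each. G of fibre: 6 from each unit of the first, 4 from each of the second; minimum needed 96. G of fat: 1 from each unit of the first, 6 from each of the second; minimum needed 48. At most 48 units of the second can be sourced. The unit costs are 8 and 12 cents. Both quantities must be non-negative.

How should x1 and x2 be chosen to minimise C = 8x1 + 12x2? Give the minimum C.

Vertices and C = 8x1 + 12x2:
  (0, 24) → C = 288
  (0, 48) → C = 576
  (48, 0) → C = 384
  (12, 6) → C = 168
The feasible region is unbounded (it extends along (1, 0)), but C strictly increases along every unbounded feasible direction, so there is no improving ray and the minimum is attained at a vertex.

The optimum lies where 6x1 + 4x2 = 96 and x1 + 6x2 = 48.
Solving simultaneously gives x1 = 12, x2 = 6.

x1 = 12, x2 = 6, minimum C = 168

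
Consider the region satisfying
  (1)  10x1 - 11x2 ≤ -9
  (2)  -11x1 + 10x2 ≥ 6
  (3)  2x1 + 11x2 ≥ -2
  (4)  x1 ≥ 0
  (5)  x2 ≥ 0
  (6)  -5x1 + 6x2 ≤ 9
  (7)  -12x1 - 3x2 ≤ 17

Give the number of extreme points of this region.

4

The feasible vertices (each the meet of two boundaries and inside every other half-plane) are:
  (8/7, 13/7)
  (0, 9/11)
  (27/8, 69/16)
  (0, 3/2)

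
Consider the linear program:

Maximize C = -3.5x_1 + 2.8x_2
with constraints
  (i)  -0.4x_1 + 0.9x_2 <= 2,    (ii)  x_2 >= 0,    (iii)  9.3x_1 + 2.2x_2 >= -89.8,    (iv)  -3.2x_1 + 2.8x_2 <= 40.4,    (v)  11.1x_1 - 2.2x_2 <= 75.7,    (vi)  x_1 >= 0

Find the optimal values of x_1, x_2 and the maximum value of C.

x_1 = 0, x_2 = 20/9, maximum C = 56/9

Extreme points and C = -3.5x_1 + 2.8x_2:
  (7253/911, 5248/911) → C = -106911/9110
  (0, 20/9) → C = 56/9
  (757/111, 0) → C = -5299/222
  (0, 0) → C = 0

The binding constraints are -0.4x_1 + 0.9x_2 = 2 and x_1 = 0.
Solving simultaneously gives x_1 = 0, x_2 = 20/9.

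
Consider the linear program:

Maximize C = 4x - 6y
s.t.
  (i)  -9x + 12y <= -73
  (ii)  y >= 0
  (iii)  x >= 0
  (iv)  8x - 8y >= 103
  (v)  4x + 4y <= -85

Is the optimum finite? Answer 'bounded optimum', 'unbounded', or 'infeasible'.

The boundaries -9x + 12y = -73 and 8x - 8y = 103 meet at (163/6, 343/24), but that point violates 4x + 4y ≤ -85. Every candidate vertex is excluded by some other constraint, so the feasible region is empty.

infeasible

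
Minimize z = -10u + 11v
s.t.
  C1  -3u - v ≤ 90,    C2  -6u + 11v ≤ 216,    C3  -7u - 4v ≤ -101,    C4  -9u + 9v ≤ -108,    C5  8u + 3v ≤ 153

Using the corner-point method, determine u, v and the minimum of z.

u = 309/11, v = -263/11, minimum z = -5983/11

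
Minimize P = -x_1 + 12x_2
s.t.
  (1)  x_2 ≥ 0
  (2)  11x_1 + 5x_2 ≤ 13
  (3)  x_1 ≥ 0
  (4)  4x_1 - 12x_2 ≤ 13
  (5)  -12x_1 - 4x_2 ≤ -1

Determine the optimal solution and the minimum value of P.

Feasible corners and P = -x_1 + 12x_2:
  (13/11, 0) → P = -13/11
  (1/12, 0) → P = -1/12
  (0, 13/5) → P = 156/5
  (0, 1/4) → P = 3

x_1 = 13/11, x_2 = 0, minimum P = -13/11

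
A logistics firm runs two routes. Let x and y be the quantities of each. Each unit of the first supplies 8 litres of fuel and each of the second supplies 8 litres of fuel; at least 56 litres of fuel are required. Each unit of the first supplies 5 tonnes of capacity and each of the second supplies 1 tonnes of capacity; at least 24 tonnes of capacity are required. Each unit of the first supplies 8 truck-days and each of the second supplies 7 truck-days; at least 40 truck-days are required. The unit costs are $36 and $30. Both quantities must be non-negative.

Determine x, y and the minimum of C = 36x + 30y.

x = 17/4, y = 11/4, minimum C = 471/2

Feasible corners and C = 36x + 30y:
  (0, 24) → C = 720
  (7, 0) → C = 252
  (17/4, 11/4) → C = 471/2
The feasible region is unbounded (it extends along (0, 1), (1, 0)), but C strictly increases along every unbounded feasible direction, so there is no improving ray and the minimum is attained at a vertex.

The optimum lies where 8x + 8y = 56 and 5x + y = 24.
Solving simultaneously gives x = 17/4, y = 11/4.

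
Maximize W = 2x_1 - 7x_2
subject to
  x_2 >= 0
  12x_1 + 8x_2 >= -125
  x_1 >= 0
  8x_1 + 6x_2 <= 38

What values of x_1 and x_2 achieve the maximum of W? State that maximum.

x_1 = 19/4, x_2 = 0, maximum W = 19/2

Extreme points and W = 2x_1 - 7x_2:
  (0, 0) → W = 0
  (19/4, 0) → W = 19/2
  (0, 19/3) → W = -133/3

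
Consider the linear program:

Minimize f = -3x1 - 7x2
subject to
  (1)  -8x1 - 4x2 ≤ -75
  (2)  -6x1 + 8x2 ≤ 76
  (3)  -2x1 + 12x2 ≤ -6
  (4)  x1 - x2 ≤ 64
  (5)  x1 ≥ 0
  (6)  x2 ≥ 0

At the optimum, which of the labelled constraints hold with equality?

Corner points and f = -3x1 - 7x2:
  (231/26, 51/52) → f = -1743/52
  (75/8, 0) → f = -225/8
  (381/5, 61/5) → f = -314
  (64, 0) → f = -192

The minimum is at (381/5, 61/5). Substituting into each constraint, equality holds for (3) and (4); the remaining constraints have slack.

(3) and (4)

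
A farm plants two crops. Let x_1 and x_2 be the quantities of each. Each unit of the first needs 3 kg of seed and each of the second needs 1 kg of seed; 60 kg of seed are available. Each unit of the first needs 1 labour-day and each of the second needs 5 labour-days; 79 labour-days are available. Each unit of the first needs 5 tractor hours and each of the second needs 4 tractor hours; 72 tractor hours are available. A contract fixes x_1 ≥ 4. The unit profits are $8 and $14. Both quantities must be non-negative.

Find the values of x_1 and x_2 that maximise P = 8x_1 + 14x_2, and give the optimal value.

x_1 = 4, x_2 = 13, maximum P = 214

Extreme points and P = 8x_1 + 14x_2:
  (72/5, 0) → P = 576/5
  (4, 0) → P = 32
  (4, 13) → P = 214

The binding constraints are 5x_1 + 4x_2 = 72 and x_1 = 4.
Solving simultaneously gives x_1 = 4, x_2 = 13.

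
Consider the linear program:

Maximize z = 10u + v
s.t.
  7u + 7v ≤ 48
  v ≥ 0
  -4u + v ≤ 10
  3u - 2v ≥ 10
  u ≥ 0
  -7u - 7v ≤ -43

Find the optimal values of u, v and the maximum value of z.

Extreme points and z = 10u + v:
  (48/7, 0) → z = 480/7
  (166/35, 74/35) → z = 1734/35
  (43/7, 0) → z = 430/7
  (156/35, 59/35) → z = 1619/35

The binding constraints are 7u + 7v = 48 and v = 0.
Solving simultaneously gives u = 48/7, v = 0.

u = 48/7, v = 0, maximum z = 480/7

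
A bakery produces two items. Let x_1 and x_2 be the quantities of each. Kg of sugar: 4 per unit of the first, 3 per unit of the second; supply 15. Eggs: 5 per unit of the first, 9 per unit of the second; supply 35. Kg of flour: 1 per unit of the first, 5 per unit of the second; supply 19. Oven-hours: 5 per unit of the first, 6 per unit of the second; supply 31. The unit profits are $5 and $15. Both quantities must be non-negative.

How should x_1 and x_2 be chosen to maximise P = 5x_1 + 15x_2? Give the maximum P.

x_1 = 1/4, x_2 = 15/4, maximum P = 115/2

Feasible corners and P = 5x_1 + 15x_2:
  (0, 0) → P = 0
  (0, 19/5) → P = 57
  (15/4, 0) → P = 75/4
  (10/7, 65/21) → P = 375/7
  (1/4, 15/4) → P = 115/2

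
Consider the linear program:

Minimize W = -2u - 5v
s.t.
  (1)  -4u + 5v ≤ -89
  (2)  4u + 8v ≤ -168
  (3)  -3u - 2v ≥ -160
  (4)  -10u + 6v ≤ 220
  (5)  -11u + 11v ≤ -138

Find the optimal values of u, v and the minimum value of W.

u = -32/13, v = -257/13, minimum W = 1349/13

Extreme points and W = -2u - 5v:
  (-32/13, -257/13) → W = 1349/13
  (-289/11, -427/11) → W = 2713/11
  (101, -143/2) → W = 311/2
  (-812/11, -950/11) → W = 6374/11
The feasible region is unbounded (it extends along (2, -3), (-3, -5)), but W strictly increases along every unbounded feasible direction, so there is no improving ray and the minimum is attained at a vertex.

At the optimal vertex, -4u + 5v = -89 and 4u + 8v = -168.
Solving simultaneously gives u = -32/13, v = -257/13.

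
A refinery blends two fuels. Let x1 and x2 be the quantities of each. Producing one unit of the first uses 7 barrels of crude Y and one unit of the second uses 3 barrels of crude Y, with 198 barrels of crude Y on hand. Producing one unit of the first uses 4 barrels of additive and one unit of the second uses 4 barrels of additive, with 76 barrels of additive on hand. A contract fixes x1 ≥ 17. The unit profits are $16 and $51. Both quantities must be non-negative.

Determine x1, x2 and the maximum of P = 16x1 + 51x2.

x1 = 17, x2 = 2, maximum P = 374

Corner points and P = 16x1 + 51x2:
  (19, 0) → P = 304
  (17, 0) → P = 272
  (17, 2) → P = 374

At the optimal vertex, 4x1 + 4x2 = 76 and x1 = 17.
Solving simultaneously gives x1 = 17, x2 = 2.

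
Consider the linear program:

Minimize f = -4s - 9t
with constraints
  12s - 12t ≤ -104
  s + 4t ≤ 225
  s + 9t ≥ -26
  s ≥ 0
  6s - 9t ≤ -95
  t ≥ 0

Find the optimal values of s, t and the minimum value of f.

s = 571/15, t = 701/15, minimum f = -8593/15

Feasible corners and f = -4s - 9t:
  (571/15, 701/15) → f = -8593/15
  (17/3, 43/3) → f = -455/3
  (0, 225/4) → f = -2025/4
  (0, 95/9) → f = -95

At the optimal vertex, 12s - 12t = -104 and s + 4t = 225.
Solving simultaneously gives s = 571/15, t = 701/15.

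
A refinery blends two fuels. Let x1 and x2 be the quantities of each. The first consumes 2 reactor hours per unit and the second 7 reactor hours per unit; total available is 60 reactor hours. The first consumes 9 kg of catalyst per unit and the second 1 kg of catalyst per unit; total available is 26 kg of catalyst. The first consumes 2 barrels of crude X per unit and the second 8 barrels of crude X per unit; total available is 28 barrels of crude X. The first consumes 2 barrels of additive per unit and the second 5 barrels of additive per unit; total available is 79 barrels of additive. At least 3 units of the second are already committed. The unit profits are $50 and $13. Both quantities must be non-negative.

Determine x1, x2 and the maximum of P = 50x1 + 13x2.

x1 = 2, x2 = 3, maximum P = 139

Feasible corners and P = 50x1 + 13x2:
  (0, 7/2) → P = 91/2
  (0, 3) → P = 39
  (2, 3) → P = 139

The binding constraints are 2x1 + 8x2 = 28 and x2 = 3.
Solving simultaneously gives x1 = 2, x2 = 3.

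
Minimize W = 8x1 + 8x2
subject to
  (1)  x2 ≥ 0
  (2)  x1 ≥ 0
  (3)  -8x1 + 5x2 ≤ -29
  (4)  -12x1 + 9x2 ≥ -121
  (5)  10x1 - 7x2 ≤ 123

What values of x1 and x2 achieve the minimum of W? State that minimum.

x1 = 29/8, x2 = 0, minimum W = 29

The feasible region is unbounded (it extends along (5, 8), (7, 10)), but W strictly increases along every unbounded feasible direction, so there is no improving ray and the minimum is attained at a vertex.

At the optimal vertex, x2 = 0 and -8x1 + 5x2 = -29.
Solving simultaneously gives x1 = 29/8, x2 = 0.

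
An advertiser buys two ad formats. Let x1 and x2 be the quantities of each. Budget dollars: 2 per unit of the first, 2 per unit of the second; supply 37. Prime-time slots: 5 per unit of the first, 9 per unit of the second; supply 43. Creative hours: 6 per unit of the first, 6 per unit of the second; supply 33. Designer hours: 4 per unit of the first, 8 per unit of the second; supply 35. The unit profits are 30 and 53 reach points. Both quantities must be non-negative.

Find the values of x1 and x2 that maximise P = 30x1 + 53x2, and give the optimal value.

x1 = 9/4, x2 = 13/4, maximum P = 959/4

Feasible corners and P = 30x1 + 53x2:
  (0, 0) → P = 0
  (0, 35/8) → P = 1855/8
  (11/2, 0) → P = 165
  (9/4, 13/4) → P = 959/4

At the optimal vertex, 6x1 + 6x2 = 33 and 4x1 + 8x2 = 35.
Solving simultaneously gives x1 = 9/4, x2 = 13/4.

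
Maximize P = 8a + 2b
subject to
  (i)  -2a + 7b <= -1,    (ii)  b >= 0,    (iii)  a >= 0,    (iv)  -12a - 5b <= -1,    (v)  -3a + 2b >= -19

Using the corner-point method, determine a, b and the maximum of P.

a = 131/17, b = 35/17, maximum P = 1118/17

Corner points and P = 8a + 2b:
  (1/2, 0) → P = 4
  (131/17, 35/17) → P = 1118/17
  (19/3, 0) → P = 152/3

The optimum lies where -2a + 7b = -1 and -3a + 2b = -19.
Solving simultaneously gives a = 131/17, b = 35/17.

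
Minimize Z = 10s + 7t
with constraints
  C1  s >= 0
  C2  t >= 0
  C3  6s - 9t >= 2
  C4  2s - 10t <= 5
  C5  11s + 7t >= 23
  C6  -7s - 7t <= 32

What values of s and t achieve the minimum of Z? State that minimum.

s = 23/11, t = 0, minimum Z = 230/11

The feasible region is unbounded (it extends along (5, 1), (3, 2)), but Z strictly increases along every unbounded feasible direction, so there is no improving ray and the minimum is attained at a vertex.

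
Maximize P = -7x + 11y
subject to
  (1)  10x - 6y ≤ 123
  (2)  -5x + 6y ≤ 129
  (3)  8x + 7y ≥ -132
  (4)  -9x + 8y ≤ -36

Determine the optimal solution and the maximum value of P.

Feasible corners and P = -7x + 11y:
  (69/118, -1152/59) → P = -25827/118
  (384/13, 747/26) → P = 2841/26
  (-804/127, -1476/127) → P = -10608/127

The binding constraints are 10x - 6y = 123 and -9x + 8y = -36.
Solving simultaneously gives x = 384/13, y = 747/26.

x = 384/13, y = 747/26, maximum P = 2841/26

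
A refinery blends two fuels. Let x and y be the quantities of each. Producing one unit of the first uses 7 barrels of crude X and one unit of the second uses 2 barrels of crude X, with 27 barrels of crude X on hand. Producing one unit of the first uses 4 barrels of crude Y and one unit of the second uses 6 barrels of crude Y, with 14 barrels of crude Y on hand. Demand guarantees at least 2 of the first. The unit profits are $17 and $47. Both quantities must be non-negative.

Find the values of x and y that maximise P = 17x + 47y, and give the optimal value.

Extreme points and P = 17x + 47y:
  (7/2, 0) → P = 119/2
  (2, 0) → P = 34
  (2, 1) → P = 81

x = 2, y = 1, maximum P = 81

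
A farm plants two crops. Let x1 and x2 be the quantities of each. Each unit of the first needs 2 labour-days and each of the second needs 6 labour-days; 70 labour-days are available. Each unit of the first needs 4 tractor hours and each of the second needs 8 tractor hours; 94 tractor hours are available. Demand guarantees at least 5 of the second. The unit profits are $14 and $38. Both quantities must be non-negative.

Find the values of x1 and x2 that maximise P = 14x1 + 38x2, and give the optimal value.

Vertices and P = 14x1 + 38x2:
  (0, 35/3) → P = 1330/3
  (0, 5) → P = 190
  (1/2, 23/2) → P = 444
  (27/2, 5) → P = 379

x1 = 1/2, x2 = 23/2, maximum P = 444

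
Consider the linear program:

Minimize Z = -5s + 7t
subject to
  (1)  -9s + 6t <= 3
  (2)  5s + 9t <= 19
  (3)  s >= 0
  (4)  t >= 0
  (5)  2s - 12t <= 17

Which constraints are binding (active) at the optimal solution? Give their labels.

Feasible corners and Z = -5s + 7t:
  (29/37, 62/37) → Z = 289/37
  (0, 1/2) → Z = 7/2
  (19/5, 0) → Z = -19
  (0, 0) → Z = 0

The minimum is at (19/5, 0). Substituting into each constraint, equality holds for (2) and (4); the remaining constraints have slack.

(2) and (4)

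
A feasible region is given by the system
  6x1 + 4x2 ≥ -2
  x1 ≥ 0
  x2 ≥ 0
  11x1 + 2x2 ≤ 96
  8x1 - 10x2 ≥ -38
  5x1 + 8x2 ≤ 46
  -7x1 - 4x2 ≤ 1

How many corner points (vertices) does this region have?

5

Intersecting each pair of boundary lines and keeping only the points that satisfy every inequality leaves:
  (0, 0)
  (0, 19/5)
  (96/11, 0)
  (26/3, 1/3)
  (26/19, 93/19)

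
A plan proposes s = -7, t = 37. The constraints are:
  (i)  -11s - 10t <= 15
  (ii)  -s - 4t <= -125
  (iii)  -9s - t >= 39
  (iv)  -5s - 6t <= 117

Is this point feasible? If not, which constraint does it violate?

not feasible — violates (iii)

Constraint (iii): -9s - t = 26, which is not ≥ 39. All other constraints are satisfied.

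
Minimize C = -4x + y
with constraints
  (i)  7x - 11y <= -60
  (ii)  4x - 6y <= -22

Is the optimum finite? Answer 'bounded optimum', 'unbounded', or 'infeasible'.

From the feasible point (59, 43), moving in the direction (6, 4) keeps every constraint satisfied while C decreases without bound.

unbounded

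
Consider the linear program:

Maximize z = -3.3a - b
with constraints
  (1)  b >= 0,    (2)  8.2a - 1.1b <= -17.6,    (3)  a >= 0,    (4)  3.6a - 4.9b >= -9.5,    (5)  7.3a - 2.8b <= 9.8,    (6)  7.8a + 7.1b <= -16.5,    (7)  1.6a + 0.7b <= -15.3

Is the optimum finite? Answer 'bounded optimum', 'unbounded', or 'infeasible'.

The boundaries 7.8a + 7.1b = -16.5 and 1.6a + 0.7b = -15.3 meet at (-4854/295, 4647/295), but that point violates a ≥ 0. Every candidate vertex is excluded by some other constraint, so the feasible region is empty.

infeasible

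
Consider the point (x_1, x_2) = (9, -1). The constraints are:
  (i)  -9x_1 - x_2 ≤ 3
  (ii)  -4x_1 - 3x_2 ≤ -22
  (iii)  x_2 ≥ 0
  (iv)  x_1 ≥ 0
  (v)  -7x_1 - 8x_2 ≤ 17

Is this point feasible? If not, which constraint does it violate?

not feasible — violates (iii)

Constraint (iii): x_2 = -1, which is not ≥ 0. All other constraints are satisfied.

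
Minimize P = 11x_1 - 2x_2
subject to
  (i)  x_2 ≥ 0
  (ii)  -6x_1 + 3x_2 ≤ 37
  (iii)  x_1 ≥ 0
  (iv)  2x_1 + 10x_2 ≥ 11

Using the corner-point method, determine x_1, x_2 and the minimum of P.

Extreme points and P = 11x_1 - 2x_2:
  (11/2, 0) → P = 121/2
  (0, 37/3) → P = -74/3
  (0, 11/10) → P = -11/5
The feasible region is unbounded (it extends along (1, 2), (1, 0)), but P strictly increases along every unbounded feasible direction, so there is no improving ray and the minimum is attained at a vertex.

The binding constraints are -6x_1 + 3x_2 = 37 and x_1 = 0.
Solving simultaneously gives x_1 = 0, x_2 = 37/3.

x_1 = 0, x_2 = 37/3, minimum P = -74/3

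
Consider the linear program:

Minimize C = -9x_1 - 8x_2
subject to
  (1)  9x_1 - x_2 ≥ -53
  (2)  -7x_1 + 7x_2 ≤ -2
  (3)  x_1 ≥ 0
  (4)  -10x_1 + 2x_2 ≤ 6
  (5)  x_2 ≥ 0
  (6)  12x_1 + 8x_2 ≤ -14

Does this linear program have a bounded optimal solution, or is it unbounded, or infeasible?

The boundaries -7x_1 + 7x_2 = -2 and x_2 = 0 meet at (2/7, 0), but that point violates 12x_1 + 8x_2 ≤ -14. Every candidate vertex is excluded by some other constraint, so the feasible region is empty.

infeasible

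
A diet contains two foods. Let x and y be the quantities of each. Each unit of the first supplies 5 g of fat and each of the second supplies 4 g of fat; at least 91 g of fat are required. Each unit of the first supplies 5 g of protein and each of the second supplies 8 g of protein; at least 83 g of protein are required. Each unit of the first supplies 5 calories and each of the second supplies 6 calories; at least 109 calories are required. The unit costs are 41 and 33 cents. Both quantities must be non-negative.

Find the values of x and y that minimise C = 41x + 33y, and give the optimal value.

x = 11, y = 9, minimum C = 748

Extreme points and C = 41x + 33y:
  (0, 91/4) → C = 3003/4
  (109/5, 0) → C = 4469/5
  (11, 9) → C = 748
The feasible region is unbounded (it extends along (0, 1), (1, 0)), but C strictly increases along every unbounded feasible direction, so there is no improving ray and the minimum is attained at a vertex.

The optimum lies where 5x + 4y = 91 and 5x + 6y = 109.
Solving simultaneously gives x = 11, y = 9.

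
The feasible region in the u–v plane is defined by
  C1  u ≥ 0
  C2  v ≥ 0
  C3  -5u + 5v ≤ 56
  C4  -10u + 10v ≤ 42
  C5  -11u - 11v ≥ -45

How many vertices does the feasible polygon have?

Intersecting each pair of boundary lines and keeping only the points that satisfy every inequality leaves:
  (0, 0)
  (0, 45/11)
  (45/11, 0)

3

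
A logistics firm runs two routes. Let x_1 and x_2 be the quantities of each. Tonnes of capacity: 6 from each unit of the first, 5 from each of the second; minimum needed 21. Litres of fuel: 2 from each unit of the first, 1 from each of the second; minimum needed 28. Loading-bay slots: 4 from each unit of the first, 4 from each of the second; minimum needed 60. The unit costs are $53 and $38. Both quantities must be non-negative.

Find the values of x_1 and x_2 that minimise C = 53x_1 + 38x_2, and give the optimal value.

x_1 = 13, x_2 = 2, minimum C = 765

Corner points and C = 53x_1 + 38x_2:
  (0, 28) → C = 1064
  (15, 0) → C = 795
  (13, 2) → C = 765
The feasible region is unbounded (it extends along (0, 1), (1, 0)), but C strictly increases along every unbounded feasible direction, so there is no improving ray and the minimum is attained at a vertex.

At the optimal vertex, 2x_1 + x_2 = 28 and 4x_1 + 4x_2 = 60.
Solving simultaneously gives x_1 = 13, x_2 = 2.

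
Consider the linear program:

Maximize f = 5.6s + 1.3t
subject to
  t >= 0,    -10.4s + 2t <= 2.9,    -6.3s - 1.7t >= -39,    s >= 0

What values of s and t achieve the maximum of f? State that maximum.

s = 130/21, t = 0, maximum f = 104/3

Feasible corners and f = 5.6s + 1.3t:
  (130/21, 0) → f = 104/3
  (0, 0) → f = 0
  (7307/3028, 42387/3028) → f = 960223/30280
  (0, 29/20) → f = 377/200

The optimum lies where t = 0 and -6.3s - 1.7t = -39.
Solving simultaneously gives s = 130/21, t = 0.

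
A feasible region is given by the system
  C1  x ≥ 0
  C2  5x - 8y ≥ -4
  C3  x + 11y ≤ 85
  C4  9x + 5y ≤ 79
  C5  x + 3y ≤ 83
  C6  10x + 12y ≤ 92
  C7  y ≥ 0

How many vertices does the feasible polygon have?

5

Intersecting each pair of boundary lines and keeping only the points that satisfy every inequality leaves:
  (0, 1/2)
  (0, 0)
  (172/35, 25/7)
  (244/29, 19/29)
  (79/9, 0)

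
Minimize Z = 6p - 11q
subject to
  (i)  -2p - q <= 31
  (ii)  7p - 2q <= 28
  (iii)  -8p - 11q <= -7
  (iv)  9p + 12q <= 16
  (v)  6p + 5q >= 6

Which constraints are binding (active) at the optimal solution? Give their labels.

(iv) and (v)

Vertices and Z = 6p - 11q:
  (322/93, -175/93) → Z = 3857/93
  (184/51, -70/51) → Z = 1874/51
  (31/26, -3/13) → Z = 126/13
  (-8/27, 14/9) → Z = -170/9

The minimum is at (-8/27, 14/9). Substituting into each constraint, equality holds for (iv) and (v); the remaining constraints have slack.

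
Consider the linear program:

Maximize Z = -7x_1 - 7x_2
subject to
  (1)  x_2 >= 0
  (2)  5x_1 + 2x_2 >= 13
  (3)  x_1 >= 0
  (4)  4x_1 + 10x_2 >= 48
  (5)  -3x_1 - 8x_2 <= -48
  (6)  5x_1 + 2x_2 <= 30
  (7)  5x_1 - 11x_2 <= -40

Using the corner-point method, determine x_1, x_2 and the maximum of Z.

Feasible corners and Z = -7x_1 - 7x_2:
  (0, 13/2) → Z = -91/2
  (4/17, 201/34) → Z = -1463/34
  (0, 15) → Z = -105
  (208/73, 360/73) → Z = -3976/73
  (50/13, 70/13) → Z = -840/13

x_1 = 4/17, x_2 = 201/34, maximum Z = -1463/34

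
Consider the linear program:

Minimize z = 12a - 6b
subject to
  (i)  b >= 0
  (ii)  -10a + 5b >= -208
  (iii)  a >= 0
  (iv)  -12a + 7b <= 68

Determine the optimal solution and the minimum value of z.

a = 0, b = 68/7, minimum z = -408/7

At the optimal vertex, a = 0 and -12a + 7b = 68.
Solving simultaneously gives a = 0, b = 68/7.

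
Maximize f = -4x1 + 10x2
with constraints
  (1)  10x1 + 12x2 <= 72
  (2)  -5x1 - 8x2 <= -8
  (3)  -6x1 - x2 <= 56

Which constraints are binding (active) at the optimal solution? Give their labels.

(1) and (3)

Feasible corners and f = -4x1 + 10x2:
  (24, -14) → f = -236
  (-12, 16) → f = 208
  (-456/43, 328/43) → f = 5104/43

The maximum is at (-12, 16). Substituting into each constraint, equality holds for (1) and (3); the remaining constraints have slack.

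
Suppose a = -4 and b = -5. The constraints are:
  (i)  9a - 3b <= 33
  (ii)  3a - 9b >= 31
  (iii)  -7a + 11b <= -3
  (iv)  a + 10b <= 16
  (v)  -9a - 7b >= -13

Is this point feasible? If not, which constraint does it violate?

(i): -21 ≤ 33 ✓
(ii): 33 ≥ 31 ✓
(iii): -27 ≤ -3 ✓
(iv): -54 ≤ 16 ✓
(v): 71 ≥ -13 ✓

feasible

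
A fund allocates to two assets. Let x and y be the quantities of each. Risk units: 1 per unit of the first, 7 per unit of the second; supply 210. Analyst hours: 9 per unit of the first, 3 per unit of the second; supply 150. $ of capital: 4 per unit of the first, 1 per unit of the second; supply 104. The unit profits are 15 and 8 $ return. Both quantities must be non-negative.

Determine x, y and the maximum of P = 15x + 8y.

The binding constraints are x + 7y = 210 and 9x + 3y = 150.
Solving simultaneously gives x = 7, y = 29.

x = 7, y = 29, maximum P = 337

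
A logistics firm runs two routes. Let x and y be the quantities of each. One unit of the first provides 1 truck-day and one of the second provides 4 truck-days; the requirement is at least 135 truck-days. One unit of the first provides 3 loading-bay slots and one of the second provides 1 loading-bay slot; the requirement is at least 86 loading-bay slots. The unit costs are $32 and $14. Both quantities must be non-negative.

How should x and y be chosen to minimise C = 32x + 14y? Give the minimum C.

Corner points and C = 32x + 14y:
  (0, 86) → C = 1204
  (135, 0) → C = 4320
  (19, 29) → C = 1014
The feasible region is unbounded (it extends along (0, 1), (1, 0)), but C strictly increases along every unbounded feasible direction, so there is no improving ray and the minimum is attained at a vertex.

x = 19, y = 29, minimum C = 1014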